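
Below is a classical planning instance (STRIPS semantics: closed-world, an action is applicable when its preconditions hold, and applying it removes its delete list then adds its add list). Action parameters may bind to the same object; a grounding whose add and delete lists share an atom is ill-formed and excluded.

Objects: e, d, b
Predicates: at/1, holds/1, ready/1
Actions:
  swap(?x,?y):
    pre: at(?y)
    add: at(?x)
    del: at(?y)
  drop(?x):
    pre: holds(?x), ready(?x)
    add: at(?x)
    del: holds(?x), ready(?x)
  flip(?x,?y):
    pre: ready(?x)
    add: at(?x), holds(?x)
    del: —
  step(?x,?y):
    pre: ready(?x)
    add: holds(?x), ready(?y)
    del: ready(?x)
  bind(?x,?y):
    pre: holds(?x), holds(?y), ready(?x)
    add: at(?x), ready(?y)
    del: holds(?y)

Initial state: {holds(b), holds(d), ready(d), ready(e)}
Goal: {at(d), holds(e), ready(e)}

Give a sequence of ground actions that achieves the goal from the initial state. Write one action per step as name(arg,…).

1. drop(d)  →  {at(d), holds(b), ready(e)}
2. flip(e,e)  →  {at(d), at(e), holds(b), holds(e), ready(e)}

drop(d); flip(e,e)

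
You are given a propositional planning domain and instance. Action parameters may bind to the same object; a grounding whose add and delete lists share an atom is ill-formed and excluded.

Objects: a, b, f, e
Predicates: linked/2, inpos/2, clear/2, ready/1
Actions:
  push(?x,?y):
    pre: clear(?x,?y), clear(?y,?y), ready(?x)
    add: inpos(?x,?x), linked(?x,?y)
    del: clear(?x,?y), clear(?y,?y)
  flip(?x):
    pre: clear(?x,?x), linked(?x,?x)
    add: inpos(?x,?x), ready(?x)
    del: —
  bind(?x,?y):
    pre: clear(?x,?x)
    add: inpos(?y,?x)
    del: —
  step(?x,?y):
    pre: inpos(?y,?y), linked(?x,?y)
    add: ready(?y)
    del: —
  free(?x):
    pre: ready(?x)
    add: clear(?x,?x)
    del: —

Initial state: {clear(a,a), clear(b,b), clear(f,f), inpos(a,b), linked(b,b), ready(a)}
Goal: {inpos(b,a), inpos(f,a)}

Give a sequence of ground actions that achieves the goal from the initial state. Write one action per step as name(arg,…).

bind(a,b); bind(a,f)

1. bind(a,b)  →  {clear(a,a), clear(b,b), clear(f,f), inpos(a,b), inpos(b,a), linked(b,b), ready(a)}
2. bind(a,f)  →  {clear(a,a), clear(b,b), clear(f,f), inpos(a,b), inpos(b,a), inpos(f,a), linked(b,b), ready(a)}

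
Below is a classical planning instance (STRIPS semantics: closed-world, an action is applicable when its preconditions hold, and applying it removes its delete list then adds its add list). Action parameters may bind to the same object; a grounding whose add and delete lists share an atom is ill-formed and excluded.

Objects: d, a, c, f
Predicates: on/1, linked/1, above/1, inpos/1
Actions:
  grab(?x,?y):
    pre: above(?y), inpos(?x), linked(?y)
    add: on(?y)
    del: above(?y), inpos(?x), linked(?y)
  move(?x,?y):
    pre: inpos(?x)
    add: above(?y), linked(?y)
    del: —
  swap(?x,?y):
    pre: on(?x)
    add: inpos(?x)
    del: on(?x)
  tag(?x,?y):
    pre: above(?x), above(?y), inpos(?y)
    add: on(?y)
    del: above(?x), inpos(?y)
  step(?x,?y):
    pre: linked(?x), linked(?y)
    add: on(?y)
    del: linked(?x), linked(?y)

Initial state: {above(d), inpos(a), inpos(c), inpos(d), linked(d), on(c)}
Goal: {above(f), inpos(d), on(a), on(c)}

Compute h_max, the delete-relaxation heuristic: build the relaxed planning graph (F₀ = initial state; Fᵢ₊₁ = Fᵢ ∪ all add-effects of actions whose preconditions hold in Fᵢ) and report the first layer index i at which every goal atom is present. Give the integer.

F0 = init (6 atoms)
F1 = F0 ∪ {above(a), above(c), above(f), linked(a), linked(c), linked(f), on(d)}  (13 atoms)
F2 = F1 ∪ {on(a), on(f)}  (15 atoms)
goal ⊆ F2  ⇒  h_max = 2

2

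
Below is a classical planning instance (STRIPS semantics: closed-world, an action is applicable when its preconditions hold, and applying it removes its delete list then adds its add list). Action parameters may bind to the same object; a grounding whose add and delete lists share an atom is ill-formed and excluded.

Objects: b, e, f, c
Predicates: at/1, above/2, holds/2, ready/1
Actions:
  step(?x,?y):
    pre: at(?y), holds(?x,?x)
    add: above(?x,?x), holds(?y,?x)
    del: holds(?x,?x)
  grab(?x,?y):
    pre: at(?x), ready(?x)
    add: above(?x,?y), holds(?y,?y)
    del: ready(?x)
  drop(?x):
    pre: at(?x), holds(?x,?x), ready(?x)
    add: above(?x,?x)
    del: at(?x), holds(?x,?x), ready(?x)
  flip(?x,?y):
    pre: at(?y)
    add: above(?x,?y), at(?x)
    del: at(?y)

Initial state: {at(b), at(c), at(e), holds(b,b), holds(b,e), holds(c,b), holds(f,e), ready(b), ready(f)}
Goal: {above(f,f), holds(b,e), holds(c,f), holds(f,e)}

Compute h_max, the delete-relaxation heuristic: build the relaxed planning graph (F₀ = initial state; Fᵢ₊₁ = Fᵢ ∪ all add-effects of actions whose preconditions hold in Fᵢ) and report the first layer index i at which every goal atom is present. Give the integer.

F0 = init (9 atoms)
F1 = F0 ∪ {above(b,b), above(b,c), above(b,e), above(b,f), above(c,b), above(c,e), above(e,b), above(e,c), above(f,b), above(f,c), above(f,e), at(f), holds(c,c), holds(e,b), holds(e,e), holds(f,f)}  (25 atoms)
F2 = F1 ∪ {above(c,c), above(c,f), above(e,e), above(e,f), above(f,f), holds(b,c), holds(b,f), holds(c,e), holds(c,f), holds(e,c), holds(e,f), holds(f,b), holds(f,c)}  (38 atoms)
goal ⊆ F2  ⇒  h_max = 2

2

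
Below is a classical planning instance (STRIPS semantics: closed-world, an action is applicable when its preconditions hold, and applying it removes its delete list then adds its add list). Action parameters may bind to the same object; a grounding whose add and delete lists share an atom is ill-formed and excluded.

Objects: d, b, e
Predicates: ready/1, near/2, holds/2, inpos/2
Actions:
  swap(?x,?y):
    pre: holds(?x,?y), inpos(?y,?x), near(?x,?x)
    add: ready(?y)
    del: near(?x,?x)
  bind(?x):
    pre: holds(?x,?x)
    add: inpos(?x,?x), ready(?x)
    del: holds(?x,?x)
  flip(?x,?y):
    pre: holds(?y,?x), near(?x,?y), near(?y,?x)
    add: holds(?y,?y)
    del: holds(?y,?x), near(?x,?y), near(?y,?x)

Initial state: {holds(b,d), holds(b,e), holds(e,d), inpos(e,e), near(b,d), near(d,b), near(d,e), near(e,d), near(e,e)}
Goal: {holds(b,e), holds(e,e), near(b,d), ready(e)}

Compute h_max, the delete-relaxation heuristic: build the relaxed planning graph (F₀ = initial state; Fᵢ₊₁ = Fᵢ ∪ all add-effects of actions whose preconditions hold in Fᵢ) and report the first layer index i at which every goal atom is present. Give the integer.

F0 = init (9 atoms)
F1 = F0 ∪ {holds(b,b), holds(e,e)}  (11 atoms)
F2 = F1 ∪ {inpos(b,b), ready(b), ready(e)}  (14 atoms)
goal ⊆ F2  ⇒  h_max = 2

2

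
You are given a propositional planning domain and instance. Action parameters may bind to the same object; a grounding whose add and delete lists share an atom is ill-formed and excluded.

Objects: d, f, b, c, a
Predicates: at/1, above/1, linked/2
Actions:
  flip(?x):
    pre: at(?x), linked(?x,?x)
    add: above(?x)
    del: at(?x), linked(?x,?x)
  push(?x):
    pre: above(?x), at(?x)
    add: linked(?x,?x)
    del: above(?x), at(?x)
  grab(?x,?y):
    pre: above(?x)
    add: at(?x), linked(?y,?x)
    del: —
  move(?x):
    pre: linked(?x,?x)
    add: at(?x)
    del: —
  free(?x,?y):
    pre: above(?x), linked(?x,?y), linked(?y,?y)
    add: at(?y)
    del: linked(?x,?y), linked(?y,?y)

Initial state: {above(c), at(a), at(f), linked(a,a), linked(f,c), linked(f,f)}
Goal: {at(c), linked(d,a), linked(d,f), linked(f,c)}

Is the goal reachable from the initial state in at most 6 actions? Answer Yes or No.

1. flip(f)  →  {above(c), above(f), at(a), linked(a,a), linked(f,c)}
2. flip(a)  →  {above(a), above(c), above(f), linked(f,c)}
3. grab(f,d)  →  {above(a), above(c), above(f), at(f), linked(d,f), linked(f,c)}
4. grab(c,d)  →  {above(a), above(c), above(f), at(c), at(f), linked(d,c), linked(d,f), linked(f,c)}
5. grab(a,d)  →  {above(a), above(c), above(f), at(a), at(c), at(f), linked(d,a), linked(d,c), linked(d,f), linked(f,c)}
optimal plan length = 5; 5 ≤ 6

Yes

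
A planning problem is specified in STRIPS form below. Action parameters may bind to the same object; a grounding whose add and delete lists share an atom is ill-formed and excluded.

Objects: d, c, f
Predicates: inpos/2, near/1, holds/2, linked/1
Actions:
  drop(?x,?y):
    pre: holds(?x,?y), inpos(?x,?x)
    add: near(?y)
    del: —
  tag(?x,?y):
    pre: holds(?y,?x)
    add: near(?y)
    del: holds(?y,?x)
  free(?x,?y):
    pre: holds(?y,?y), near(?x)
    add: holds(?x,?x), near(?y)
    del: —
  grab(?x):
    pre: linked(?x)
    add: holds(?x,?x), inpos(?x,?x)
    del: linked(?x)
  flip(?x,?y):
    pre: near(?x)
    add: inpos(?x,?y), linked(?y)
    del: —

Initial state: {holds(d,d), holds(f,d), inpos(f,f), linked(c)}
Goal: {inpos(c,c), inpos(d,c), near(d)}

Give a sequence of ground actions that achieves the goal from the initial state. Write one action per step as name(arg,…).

drop(f,d); grab(c); flip(d,c)

1. drop(f,d)  →  {holds(d,d), holds(f,d), inpos(f,f), linked(c), near(d)}
2. grab(c)  →  {holds(c,c), holds(d,d), holds(f,d), inpos(c,c), inpos(f,f), near(d)}
3. flip(d,c)  →  {holds(c,c), holds(d,d), holds(f,d), inpos(c,c), inpos(d,c), inpos(f,f), linked(c), near(d)}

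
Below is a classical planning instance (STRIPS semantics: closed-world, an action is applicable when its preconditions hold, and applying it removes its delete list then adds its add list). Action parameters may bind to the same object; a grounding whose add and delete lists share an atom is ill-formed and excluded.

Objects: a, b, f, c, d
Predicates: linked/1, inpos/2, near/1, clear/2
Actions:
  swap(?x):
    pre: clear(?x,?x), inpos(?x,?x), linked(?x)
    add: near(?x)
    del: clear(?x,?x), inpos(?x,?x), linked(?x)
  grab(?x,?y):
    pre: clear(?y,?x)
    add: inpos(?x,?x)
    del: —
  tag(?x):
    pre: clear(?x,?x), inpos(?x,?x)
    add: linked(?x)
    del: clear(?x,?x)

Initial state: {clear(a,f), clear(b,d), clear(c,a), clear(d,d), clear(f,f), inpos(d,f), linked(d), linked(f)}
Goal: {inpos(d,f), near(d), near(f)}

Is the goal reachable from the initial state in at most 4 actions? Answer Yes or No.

Yes

1. grab(f,a)  →  {clear(a,f), clear(b,d), clear(c,a), clear(d,d), clear(f,f), inpos(d,f), inpos(f,f), linked(d), linked(f)}
2. swap(f)  →  {clear(a,f), clear(b,d), clear(c,a), clear(d,d), inpos(d,f), linked(d), near(f)}
3. grab(d,b)  →  {clear(a,f), clear(b,d), clear(c,a), clear(d,d), inpos(d,d), inpos(d,f), linked(d), near(f)}
4. swap(d)  →  {clear(a,f), clear(b,d), clear(c,a), inpos(d,f), near(d), near(f)}
optimal plan length = 4; 4 ≤ 4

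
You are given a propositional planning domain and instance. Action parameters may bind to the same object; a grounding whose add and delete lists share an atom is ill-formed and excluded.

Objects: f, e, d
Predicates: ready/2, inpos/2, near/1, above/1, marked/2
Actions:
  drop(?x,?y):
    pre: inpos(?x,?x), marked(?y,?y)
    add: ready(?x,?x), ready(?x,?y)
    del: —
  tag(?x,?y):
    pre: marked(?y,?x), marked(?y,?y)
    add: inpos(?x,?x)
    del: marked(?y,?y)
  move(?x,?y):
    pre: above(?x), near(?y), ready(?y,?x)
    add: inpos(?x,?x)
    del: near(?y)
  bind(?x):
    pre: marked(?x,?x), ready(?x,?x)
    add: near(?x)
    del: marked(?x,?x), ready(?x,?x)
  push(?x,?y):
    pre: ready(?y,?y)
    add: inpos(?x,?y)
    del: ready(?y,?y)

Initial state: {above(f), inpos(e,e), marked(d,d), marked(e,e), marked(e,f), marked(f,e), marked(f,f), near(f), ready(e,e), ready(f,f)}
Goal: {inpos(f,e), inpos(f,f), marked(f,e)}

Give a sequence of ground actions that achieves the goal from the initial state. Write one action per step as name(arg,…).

1. tag(f,f)  →  {above(f), inpos(e,e), inpos(f,f), marked(d,d), marked(e,e), marked(e,f), marked(f,e), near(f), ready(e,e), ready(f,f)}
2. push(f,e)  →  {above(f), inpos(e,e), inpos(f,e), inpos(f,f), marked(d,d), marked(e,e), marked(e,f), marked(f,e), near(f), ready(f,f)}

tag(f,f); push(f,e)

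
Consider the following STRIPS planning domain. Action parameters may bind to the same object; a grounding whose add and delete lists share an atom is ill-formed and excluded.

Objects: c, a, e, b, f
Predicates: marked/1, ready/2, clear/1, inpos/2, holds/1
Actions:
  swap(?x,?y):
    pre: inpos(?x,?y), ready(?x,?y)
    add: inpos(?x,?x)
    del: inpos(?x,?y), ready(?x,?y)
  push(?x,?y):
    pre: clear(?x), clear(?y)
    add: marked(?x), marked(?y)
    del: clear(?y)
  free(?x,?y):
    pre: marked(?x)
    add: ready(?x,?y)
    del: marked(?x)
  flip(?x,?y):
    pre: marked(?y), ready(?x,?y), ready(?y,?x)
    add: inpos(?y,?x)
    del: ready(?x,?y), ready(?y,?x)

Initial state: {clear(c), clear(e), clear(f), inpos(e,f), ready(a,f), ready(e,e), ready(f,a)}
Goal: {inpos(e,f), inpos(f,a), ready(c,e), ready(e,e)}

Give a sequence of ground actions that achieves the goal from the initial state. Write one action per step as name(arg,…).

1. push(c,f)  →  {clear(c), clear(e), inpos(e,f), marked(c), marked(f), ready(a,f), ready(e,e), ready(f,a)}
2. free(c,e)  →  {clear(c), clear(e), inpos(e,f), marked(f), ready(a,f), ready(c,e), ready(e,e), ready(f,a)}
3. flip(a,f)  →  {clear(c), clear(e), inpos(e,f), inpos(f,a), marked(f), ready(c,e), ready(e,e)}

push(c,f); free(c,e); flip(a,f)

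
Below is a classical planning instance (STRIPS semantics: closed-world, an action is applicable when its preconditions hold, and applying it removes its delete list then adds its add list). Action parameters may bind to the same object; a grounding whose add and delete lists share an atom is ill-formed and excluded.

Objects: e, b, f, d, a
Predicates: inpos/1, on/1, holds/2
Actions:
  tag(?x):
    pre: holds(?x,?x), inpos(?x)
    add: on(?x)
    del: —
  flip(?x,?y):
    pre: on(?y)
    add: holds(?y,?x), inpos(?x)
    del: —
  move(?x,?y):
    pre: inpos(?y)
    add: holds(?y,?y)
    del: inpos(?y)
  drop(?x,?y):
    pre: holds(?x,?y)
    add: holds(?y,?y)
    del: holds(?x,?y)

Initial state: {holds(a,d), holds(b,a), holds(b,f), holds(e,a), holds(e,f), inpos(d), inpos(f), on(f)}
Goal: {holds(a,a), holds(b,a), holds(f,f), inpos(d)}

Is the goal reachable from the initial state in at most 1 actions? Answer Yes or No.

No

1. flip(f,f)  →  {holds(a,d), holds(b,a), holds(b,f), holds(e,a), holds(e,f), holds(f,f), inpos(d), inpos(f), on(f)}
2. drop(e,a)  →  {holds(a,a), holds(a,d), holds(b,a), holds(b,f), holds(e,f), holds(f,f), inpos(d), inpos(f), on(f)}
optimal plan length = 2; 2 > 1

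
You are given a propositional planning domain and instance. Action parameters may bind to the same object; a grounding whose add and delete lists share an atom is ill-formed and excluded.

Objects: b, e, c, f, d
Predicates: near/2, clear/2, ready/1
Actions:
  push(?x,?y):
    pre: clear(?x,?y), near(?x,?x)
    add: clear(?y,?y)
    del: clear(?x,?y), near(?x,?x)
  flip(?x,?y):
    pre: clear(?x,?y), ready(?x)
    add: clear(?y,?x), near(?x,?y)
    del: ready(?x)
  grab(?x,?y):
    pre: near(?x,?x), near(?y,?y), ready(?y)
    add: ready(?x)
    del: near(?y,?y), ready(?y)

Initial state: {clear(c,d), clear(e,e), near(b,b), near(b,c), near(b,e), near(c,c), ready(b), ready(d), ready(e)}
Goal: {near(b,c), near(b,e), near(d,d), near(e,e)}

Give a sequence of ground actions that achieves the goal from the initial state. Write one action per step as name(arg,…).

1. push(c,d)  →  {clear(d,d), clear(e,e), near(b,b), near(b,c), near(b,e), ready(b), ready(d), ready(e)}
2. flip(e,e)  →  {clear(d,d), clear(e,e), near(b,b), near(b,c), near(b,e), near(e,e), ready(b), ready(d)}
3. flip(d,d)  →  {clear(d,d), clear(e,e), near(b,b), near(b,c), near(b,e), near(d,d), near(e,e), ready(b)}

push(c,d); flip(e,e); flip(d,d)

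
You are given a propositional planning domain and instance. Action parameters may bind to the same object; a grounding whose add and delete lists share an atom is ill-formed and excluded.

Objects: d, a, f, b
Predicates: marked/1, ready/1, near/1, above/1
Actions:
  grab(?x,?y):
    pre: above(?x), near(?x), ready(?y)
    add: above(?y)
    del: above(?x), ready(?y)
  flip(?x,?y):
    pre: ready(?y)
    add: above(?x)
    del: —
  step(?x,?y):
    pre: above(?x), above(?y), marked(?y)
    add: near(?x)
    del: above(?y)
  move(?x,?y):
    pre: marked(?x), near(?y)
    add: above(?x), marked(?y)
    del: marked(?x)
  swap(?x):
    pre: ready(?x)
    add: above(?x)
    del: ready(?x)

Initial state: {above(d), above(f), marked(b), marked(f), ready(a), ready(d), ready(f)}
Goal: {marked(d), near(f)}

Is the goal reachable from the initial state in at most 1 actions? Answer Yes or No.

1. step(d,f)  →  {above(d), marked(b), marked(f), near(d), ready(a), ready(d), ready(f)}
2. move(f,d)  →  {above(d), above(f), marked(b), marked(d), near(d), ready(a), ready(d), ready(f)}
3. step(f,d)  →  {above(f), marked(b), marked(d), near(d), near(f), ready(a), ready(d), ready(f)}
optimal plan length = 3; 3 > 1

No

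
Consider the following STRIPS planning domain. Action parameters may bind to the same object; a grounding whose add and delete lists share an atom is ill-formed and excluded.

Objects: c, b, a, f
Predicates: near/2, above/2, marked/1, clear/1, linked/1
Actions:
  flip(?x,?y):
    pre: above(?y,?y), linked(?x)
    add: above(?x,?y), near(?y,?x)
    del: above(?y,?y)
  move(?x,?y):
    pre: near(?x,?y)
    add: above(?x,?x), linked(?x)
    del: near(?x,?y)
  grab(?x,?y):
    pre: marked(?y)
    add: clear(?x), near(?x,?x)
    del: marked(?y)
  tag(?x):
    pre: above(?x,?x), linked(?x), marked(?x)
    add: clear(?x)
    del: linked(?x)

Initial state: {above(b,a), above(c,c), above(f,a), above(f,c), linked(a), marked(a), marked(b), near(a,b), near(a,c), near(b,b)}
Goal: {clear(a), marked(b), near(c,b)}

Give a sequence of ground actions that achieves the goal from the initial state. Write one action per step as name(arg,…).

move(b,b); flip(b,c); grab(a,a)

1. move(b,b)  →  {above(b,a), above(b,b), above(c,c), above(f,a), above(f,c), linked(a), linked(b), marked(a), marked(b), near(a,b), near(a,c)}
2. flip(b,c)  →  {above(b,a), above(b,b), above(b,c), above(f,a), above(f,c), linked(a), linked(b), marked(a), marked(b), near(a,b), near(a,c), near(c,b)}
3. grab(a,a)  →  {above(b,a), above(b,b), above(b,c), above(f,a), above(f,c), clear(a), linked(a), linked(b), marked(b), near(a,a), near(a,b), near(a,c), near(c,b)}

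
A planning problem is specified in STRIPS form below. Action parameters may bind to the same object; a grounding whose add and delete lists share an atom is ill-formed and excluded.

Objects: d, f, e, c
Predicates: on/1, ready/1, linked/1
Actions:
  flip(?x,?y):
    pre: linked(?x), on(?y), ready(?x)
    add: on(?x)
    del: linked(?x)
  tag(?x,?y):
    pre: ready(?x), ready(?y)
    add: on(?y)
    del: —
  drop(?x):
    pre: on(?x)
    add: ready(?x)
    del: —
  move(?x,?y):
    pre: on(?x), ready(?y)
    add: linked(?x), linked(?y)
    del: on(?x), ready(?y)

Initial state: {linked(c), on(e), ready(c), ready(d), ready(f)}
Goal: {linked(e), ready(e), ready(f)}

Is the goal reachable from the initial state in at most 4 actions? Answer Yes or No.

Yes

1. drop(e)  →  {linked(c), on(e), ready(c), ready(d), ready(e), ready(f)}
2. move(e,d)  →  {linked(c), linked(d), linked(e), ready(c), ready(e), ready(f)}
optimal plan length = 2; 2 ≤ 4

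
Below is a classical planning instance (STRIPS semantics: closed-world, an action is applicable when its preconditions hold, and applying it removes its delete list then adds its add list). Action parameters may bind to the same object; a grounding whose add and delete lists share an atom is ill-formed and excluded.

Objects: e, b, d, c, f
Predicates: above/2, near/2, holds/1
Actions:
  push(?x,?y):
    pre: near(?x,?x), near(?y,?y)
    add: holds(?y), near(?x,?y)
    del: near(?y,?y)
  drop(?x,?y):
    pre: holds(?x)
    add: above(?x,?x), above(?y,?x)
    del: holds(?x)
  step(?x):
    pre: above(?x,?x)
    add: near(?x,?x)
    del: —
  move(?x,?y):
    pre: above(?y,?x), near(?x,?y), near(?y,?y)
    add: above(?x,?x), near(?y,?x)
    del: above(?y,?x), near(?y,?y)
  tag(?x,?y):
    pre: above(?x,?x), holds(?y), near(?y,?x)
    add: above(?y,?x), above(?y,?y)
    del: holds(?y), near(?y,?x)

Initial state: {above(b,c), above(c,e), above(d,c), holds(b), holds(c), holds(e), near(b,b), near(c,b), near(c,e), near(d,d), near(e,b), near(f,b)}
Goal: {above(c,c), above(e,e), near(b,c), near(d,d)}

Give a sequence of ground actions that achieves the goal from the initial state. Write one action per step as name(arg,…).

drop(e,e); move(c,b)

1. drop(e,e)  →  {above(b,c), above(c,e), above(d,c), above(e,e), holds(b), holds(c), near(b,b), near(c,b), near(c,e), near(d,d), near(e,b), near(f,b)}
2. move(c,b)  →  {above(c,c), above(c,e), above(d,c), above(e,e), holds(b), holds(c), near(b,c), near(c,b), near(c,e), near(d,d), near(e,b), near(f,b)}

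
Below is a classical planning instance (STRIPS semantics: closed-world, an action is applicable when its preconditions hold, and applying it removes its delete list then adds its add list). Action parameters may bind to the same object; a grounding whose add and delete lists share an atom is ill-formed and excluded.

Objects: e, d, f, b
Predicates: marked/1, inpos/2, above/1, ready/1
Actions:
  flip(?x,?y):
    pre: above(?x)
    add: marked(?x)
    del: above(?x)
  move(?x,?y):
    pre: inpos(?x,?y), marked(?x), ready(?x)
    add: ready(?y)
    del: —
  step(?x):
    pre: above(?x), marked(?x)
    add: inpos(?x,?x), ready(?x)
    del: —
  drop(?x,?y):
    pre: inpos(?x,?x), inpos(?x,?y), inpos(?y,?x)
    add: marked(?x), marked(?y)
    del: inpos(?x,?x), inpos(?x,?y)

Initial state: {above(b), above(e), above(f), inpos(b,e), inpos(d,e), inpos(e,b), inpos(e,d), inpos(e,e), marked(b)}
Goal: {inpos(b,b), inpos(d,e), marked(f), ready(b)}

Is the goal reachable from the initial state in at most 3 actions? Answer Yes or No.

Yes

1. flip(f,e)  →  {above(b), above(e), inpos(b,e), inpos(d,e), inpos(e,b), inpos(e,d), inpos(e,e), marked(b), marked(f)}
2. step(b)  →  {above(b), above(e), inpos(b,b), inpos(b,e), inpos(d,e), inpos(e,b), inpos(e,d), inpos(e,e), marked(b), marked(f), ready(b)}
optimal plan length = 2; 2 ≤ 3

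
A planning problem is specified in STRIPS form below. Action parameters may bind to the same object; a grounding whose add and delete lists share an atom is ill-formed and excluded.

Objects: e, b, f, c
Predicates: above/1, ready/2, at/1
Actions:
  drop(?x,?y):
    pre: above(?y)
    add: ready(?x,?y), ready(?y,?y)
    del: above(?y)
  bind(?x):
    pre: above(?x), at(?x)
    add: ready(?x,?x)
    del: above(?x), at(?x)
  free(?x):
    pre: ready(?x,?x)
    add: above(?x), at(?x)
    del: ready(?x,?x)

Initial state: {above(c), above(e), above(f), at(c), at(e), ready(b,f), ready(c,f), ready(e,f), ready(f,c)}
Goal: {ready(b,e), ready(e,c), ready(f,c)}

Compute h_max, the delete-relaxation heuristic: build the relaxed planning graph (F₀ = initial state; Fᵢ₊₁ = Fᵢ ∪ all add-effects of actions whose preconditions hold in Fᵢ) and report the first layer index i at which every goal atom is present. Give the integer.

1

F0 = init (9 atoms)
F1 = F0 ∪ {ready(b,c), ready(b,e), ready(c,c), ready(c,e), ready(e,c), ready(e,e), ready(f,e), ready(f,f)}  (17 atoms)
goal ⊆ F1  ⇒  h_max = 1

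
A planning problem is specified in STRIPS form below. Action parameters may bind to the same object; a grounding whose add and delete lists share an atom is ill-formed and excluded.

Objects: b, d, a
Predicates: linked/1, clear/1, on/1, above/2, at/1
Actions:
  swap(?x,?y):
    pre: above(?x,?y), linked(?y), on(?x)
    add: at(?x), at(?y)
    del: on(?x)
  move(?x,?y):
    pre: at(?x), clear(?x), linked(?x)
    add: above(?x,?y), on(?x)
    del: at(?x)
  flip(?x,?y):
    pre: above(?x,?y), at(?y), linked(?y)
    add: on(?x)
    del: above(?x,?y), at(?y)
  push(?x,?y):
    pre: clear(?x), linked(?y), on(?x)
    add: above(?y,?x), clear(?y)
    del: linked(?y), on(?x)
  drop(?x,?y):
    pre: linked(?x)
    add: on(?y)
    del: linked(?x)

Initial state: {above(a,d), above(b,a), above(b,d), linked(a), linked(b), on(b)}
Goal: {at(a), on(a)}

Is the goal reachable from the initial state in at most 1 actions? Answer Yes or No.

1. swap(b,a)  →  {above(a,d), above(b,a), above(b,d), at(a), at(b), linked(a), linked(b)}
2. drop(b,a)  →  {above(a,d), above(b,a), above(b,d), at(a), at(b), linked(a), on(a)}
optimal plan length = 2; 2 > 1

No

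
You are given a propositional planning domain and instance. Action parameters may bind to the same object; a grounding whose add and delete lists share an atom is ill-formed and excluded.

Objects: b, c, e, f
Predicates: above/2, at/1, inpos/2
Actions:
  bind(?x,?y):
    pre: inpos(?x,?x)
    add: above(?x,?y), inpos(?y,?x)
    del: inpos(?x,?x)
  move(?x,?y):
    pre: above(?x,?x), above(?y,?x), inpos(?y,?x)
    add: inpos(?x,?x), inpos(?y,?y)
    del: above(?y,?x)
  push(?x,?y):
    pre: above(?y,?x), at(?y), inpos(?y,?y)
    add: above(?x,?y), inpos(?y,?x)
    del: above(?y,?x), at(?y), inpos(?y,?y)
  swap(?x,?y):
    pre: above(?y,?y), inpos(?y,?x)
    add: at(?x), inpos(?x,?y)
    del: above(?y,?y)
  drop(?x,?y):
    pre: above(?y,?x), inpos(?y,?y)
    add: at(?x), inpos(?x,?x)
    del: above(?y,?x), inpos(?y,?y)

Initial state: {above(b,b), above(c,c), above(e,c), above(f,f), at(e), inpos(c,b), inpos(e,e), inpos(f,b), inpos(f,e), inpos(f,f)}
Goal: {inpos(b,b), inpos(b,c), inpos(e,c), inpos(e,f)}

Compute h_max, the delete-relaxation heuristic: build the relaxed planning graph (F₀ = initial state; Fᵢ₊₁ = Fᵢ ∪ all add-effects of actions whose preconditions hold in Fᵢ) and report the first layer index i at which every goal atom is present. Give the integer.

2

F0 = init (10 atoms)
F1 = F0 ∪ {above(c,e), above(e,b), above(e,f), above(f,b), above(f,c), above(f,e), at(b), at(c), at(f), inpos(b,c), inpos(b,e), inpos(b,f), inpos(c,c), inpos(c,e), inpos(c,f), inpos(e,c), inpos(e,f)}  (27 atoms)
F2 = F1 ∪ {above(b,e), above(b,f), above(c,b), above(c,f), inpos(b,b), inpos(e,b), inpos(f,c)}  (34 atoms)
goal ⊆ F2  ⇒  h_max = 2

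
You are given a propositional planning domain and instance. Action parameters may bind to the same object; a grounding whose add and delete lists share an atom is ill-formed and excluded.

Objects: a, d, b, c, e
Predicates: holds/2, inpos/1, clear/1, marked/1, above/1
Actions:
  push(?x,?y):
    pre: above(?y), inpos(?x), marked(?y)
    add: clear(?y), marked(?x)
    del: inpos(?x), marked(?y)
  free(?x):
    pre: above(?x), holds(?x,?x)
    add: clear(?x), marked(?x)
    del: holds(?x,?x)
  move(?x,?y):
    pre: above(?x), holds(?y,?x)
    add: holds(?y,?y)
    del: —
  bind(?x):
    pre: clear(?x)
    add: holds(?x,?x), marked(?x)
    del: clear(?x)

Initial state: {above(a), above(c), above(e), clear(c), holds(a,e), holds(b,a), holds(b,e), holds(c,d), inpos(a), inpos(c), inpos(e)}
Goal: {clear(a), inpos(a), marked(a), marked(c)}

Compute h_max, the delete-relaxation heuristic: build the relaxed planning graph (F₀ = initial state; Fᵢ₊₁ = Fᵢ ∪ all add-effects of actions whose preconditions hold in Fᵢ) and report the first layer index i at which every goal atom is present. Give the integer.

F0 = init (11 atoms)
F1 = F0 ∪ {holds(a,a), holds(b,b), holds(c,c), marked(c)}  (15 atoms)
F2 = F1 ∪ {clear(a), marked(a), marked(e)}  (18 atoms)
goal ⊆ F2  ⇒  h_max = 2

2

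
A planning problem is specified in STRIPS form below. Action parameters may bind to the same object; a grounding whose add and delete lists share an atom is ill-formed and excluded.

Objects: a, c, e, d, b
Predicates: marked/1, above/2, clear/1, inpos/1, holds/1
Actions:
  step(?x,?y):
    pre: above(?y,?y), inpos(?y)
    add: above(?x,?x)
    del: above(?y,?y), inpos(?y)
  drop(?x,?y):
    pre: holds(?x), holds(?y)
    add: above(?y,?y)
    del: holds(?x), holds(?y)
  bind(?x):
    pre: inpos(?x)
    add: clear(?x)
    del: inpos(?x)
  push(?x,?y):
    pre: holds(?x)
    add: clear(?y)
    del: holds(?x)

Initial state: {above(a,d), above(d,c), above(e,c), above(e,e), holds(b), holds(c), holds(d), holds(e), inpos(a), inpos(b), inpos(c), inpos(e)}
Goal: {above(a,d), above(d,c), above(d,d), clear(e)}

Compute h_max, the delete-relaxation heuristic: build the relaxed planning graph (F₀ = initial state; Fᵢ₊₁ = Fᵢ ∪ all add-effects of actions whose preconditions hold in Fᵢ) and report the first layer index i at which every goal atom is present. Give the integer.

F0 = init (12 atoms)
F1 = F0 ∪ {above(a,a), above(b,b), above(c,c), above(d,d), clear(a), clear(b), clear(c), clear(d), clear(e)}  (21 atoms)
goal ⊆ F1  ⇒  h_max = 1

1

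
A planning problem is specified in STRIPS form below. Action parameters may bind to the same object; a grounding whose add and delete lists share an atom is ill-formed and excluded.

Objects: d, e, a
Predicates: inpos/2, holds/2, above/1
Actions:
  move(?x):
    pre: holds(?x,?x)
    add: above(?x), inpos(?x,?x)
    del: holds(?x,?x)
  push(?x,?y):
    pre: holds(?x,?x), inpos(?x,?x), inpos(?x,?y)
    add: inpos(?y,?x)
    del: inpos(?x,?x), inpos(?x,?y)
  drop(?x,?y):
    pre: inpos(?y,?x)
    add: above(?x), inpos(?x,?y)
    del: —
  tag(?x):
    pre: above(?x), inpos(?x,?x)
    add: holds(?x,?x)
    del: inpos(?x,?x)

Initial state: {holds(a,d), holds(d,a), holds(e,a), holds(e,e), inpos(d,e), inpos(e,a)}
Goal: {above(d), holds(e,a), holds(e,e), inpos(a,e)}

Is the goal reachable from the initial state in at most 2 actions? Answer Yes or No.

1. drop(e,d)  →  {above(e), holds(a,d), holds(d,a), holds(e,a), holds(e,e), inpos(d,e), inpos(e,a), inpos(e,d)}
2. drop(d,e)  →  {above(d), above(e), holds(a,d), holds(d,a), holds(e,a), holds(e,e), inpos(d,e), inpos(e,a), inpos(e,d)}
3. drop(a,e)  →  {above(a), above(d), above(e), holds(a,d), holds(d,a), holds(e,a), holds(e,e), inpos(a,e), inpos(d,e), inpos(e,a), inpos(e,d)}
optimal plan length = 3; 3 > 2

No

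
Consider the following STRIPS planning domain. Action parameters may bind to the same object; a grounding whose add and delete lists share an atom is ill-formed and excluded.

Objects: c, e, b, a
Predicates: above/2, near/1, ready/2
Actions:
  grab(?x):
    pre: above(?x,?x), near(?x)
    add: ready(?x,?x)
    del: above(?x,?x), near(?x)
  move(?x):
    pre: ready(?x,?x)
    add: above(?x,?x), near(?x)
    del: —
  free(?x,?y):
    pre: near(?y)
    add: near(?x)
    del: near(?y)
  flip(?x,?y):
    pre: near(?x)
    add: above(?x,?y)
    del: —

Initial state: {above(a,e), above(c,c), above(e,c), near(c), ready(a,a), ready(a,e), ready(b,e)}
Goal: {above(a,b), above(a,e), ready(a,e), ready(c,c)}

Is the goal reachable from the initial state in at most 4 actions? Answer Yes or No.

1. grab(c)  →  {above(a,e), above(e,c), ready(a,a), ready(a,e), ready(b,e), ready(c,c)}
2. move(a)  →  {above(a,a), above(a,e), above(e,c), near(a), ready(a,a), ready(a,e), ready(b,e), ready(c,c)}
3. flip(a,b)  →  {above(a,a), above(a,b), above(a,e), above(e,c), near(a), ready(a,a), ready(a,e), ready(b,e), ready(c,c)}
optimal plan length = 3; 3 ≤ 4

Yes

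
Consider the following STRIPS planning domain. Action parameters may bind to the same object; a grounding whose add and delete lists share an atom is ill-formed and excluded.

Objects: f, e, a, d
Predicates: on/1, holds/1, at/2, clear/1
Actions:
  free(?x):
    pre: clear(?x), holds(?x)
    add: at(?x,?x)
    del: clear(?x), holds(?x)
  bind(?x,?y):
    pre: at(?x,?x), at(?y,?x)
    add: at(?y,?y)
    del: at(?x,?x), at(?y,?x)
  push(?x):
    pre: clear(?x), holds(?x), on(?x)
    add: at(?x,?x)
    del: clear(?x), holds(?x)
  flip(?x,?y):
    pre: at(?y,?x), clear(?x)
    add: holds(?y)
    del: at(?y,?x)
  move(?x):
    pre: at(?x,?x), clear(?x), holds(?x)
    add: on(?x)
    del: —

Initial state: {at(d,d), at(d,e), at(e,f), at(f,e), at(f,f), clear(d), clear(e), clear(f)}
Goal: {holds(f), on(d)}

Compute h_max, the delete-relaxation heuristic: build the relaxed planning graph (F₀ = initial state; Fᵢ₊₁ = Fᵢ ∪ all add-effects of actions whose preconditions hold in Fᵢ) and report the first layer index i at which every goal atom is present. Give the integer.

F0 = init (8 atoms)
F1 = F0 ∪ {at(e,e), holds(d), holds(e), holds(f)}  (12 atoms)
F2 = F1 ∪ {on(d), on(e), on(f)}  (15 atoms)
goal ⊆ F2  ⇒  h_max = 2

2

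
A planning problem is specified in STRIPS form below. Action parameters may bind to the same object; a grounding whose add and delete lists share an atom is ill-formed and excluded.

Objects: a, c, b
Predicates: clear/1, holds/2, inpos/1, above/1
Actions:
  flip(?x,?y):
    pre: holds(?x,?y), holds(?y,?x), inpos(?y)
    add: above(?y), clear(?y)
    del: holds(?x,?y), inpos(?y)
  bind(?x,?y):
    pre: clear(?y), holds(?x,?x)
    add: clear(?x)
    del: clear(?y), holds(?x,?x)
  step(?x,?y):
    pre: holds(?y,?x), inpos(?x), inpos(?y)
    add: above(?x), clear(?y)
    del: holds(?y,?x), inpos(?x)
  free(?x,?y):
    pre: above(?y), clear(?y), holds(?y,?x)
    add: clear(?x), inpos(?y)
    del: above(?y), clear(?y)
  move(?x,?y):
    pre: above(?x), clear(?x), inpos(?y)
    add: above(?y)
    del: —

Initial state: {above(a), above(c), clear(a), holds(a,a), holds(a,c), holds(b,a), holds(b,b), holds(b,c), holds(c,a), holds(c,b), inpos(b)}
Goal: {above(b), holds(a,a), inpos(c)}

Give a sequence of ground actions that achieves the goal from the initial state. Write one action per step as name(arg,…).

flip(c,b); free(c,a); free(a,c)

1. flip(c,b)  →  {above(a), above(b), above(c), clear(a), clear(b), holds(a,a), holds(a,c), holds(b,a), holds(b,b), holds(b,c), holds(c,a)}
2. free(c,a)  →  {above(b), above(c), clear(b), clear(c), holds(a,a), holds(a,c), holds(b,a), holds(b,b), holds(b,c), holds(c,a), inpos(a)}
3. free(a,c)  →  {above(b), clear(a), clear(b), holds(a,a), holds(a,c), holds(b,a), holds(b,b), holds(b,c), holds(c,a), inpos(a), inpos(c)}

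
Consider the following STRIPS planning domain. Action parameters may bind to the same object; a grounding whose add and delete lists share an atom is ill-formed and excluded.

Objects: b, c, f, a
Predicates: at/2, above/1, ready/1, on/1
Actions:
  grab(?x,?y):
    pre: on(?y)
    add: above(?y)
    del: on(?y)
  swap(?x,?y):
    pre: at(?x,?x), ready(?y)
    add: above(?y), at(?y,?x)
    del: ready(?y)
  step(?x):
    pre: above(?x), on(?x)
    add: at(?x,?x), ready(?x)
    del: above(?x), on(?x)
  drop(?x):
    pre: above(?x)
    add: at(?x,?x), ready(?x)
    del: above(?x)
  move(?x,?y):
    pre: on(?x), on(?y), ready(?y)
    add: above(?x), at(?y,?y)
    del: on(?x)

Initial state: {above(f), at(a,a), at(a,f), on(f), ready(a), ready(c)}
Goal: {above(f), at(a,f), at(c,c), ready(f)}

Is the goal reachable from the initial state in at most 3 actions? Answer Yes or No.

No

1. swap(a,c)  →  {above(c), above(f), at(a,a), at(a,f), at(c,a), on(f), ready(a)}
2. drop(c)  →  {above(f), at(a,a), at(a,f), at(c,a), at(c,c), on(f), ready(a), ready(c)}
3. drop(f)  →  {at(a,a), at(a,f), at(c,a), at(c,c), at(f,f), on(f), ready(a), ready(c), ready(f)}
4. grab(b,f)  →  {above(f), at(a,a), at(a,f), at(c,a), at(c,c), at(f,f), ready(a), ready(c), ready(f)}
optimal plan length = 4; 4 > 3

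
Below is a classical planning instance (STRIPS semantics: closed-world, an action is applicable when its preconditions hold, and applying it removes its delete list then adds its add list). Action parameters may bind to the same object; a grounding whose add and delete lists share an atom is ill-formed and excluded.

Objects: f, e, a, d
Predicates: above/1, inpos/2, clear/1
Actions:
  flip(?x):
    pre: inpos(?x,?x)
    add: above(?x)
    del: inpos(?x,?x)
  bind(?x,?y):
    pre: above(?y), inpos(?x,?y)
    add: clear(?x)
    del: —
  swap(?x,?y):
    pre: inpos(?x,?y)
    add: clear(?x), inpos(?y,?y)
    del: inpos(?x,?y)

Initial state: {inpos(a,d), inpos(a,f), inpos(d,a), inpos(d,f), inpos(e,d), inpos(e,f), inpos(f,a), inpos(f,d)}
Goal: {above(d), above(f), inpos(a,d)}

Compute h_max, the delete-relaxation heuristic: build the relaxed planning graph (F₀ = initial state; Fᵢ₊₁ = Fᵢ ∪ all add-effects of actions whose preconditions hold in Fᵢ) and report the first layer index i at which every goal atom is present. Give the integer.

F0 = init (8 atoms)
F1 = F0 ∪ {clear(a), clear(d), clear(e), clear(f), inpos(a,a), inpos(d,d), inpos(f,f)}  (15 atoms)
F2 = F1 ∪ {above(a), above(d), above(f)}  (18 atoms)
goal ⊆ F2  ⇒  h_max = 2

2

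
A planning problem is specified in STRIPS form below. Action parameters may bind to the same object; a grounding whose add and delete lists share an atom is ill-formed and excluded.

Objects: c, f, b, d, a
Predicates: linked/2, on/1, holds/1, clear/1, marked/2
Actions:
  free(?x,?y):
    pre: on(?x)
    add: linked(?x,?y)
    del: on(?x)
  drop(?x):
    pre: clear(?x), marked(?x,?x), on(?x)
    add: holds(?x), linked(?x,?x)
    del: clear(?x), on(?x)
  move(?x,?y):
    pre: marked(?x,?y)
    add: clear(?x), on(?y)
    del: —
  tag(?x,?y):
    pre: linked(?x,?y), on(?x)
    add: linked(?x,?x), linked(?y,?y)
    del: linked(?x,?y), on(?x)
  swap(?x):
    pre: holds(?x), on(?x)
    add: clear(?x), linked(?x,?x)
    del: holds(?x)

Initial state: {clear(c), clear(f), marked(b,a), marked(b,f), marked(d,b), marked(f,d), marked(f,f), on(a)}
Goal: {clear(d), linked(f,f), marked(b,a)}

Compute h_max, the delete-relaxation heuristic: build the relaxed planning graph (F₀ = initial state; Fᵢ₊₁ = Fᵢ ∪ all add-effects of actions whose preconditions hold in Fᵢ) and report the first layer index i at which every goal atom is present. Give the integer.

2

F0 = init (8 atoms)
F1 = F0 ∪ {clear(b), clear(d), linked(a,a), linked(a,b), linked(a,c), linked(a,d), linked(a,f), on(b), on(d), on(f)}  (18 atoms)
F2 = F1 ∪ {holds(f), linked(b,a), linked(b,b), linked(b,c), linked(b,d), linked(b,f), linked(c,c), linked(d,a), linked(d,b), linked(d,c), linked(d,d), linked(d,f), linked(f,a), linked(f,b), linked(f,c), linked(f,d), linked(f,f)}  (35 atoms)
goal ⊆ F2  ⇒  h_max = 2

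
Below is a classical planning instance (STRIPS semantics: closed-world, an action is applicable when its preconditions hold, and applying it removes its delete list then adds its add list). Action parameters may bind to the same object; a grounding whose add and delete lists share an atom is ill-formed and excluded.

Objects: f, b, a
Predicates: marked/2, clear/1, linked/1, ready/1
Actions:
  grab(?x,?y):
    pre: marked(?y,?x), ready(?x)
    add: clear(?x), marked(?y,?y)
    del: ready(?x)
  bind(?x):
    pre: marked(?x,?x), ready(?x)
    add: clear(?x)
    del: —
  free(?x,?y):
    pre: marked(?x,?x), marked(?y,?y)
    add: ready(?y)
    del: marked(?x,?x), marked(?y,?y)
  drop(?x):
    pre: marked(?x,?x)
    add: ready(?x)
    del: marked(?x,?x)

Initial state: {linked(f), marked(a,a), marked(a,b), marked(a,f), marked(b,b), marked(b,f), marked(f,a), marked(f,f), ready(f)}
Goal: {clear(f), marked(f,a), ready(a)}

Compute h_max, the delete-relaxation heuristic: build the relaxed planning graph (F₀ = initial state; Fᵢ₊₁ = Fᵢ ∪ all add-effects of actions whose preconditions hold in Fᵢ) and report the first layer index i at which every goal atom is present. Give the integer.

1

F0 = init (9 atoms)
F1 = F0 ∪ {clear(f), ready(a), ready(b)}  (12 atoms)
goal ⊆ F1  ⇒  h_max = 1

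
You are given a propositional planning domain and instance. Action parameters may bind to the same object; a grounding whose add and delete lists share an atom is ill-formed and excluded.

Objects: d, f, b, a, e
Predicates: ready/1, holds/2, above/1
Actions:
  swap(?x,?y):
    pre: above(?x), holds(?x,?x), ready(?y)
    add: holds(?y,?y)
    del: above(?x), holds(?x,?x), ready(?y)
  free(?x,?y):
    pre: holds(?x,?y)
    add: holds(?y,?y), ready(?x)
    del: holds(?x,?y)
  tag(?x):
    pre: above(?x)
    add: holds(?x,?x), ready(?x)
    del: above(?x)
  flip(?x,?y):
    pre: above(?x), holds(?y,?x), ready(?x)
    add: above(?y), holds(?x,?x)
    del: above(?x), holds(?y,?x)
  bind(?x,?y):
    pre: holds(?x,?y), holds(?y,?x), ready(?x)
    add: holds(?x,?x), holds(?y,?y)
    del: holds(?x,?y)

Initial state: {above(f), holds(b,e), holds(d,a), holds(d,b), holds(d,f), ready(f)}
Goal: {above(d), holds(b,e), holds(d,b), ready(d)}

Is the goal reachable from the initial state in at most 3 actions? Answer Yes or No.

Yes

1. free(d,a)  →  {above(f), holds(a,a), holds(b,e), holds(d,b), holds(d,f), ready(d), ready(f)}
2. flip(f,d)  →  {above(d), holds(a,a), holds(b,e), holds(d,b), holds(f,f), ready(d), ready(f)}
optimal plan length = 2; 2 ≤ 3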